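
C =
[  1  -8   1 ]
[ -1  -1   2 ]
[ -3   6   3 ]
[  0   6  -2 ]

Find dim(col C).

Row reduce to echelon form.
R2 ← R2 + R1: [0, -9, 3]
R3 ← R3 + (3)·R1: [0, -18, 6]
R3 ← R3 − (2)·R2: [0, 0, 0]
R4 ← R4 + (2/3)·R2: [0, 0, 0]
Echelon form has 2 nonzero rows, so rank(C) = 2.
The column space has dimension equal to the rank: 2.

2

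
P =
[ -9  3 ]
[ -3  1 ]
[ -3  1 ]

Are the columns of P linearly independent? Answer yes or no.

no

Row reduce P to echelon form.
R2 ← R2 − (1/3)·R1: [0, 0]
R3 ← R3 − (1/3)·R1: [0, 0]
1 pivot among 2 columns.
Only 1 < 2 pivot columns, so the columns are linearly dependent.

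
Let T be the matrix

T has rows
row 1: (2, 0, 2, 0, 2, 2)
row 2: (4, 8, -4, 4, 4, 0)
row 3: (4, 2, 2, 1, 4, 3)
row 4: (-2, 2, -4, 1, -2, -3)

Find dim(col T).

Row reduce to echelon form.
R2 ← R2 − (2)·R1: [0, 8, -8, 4, 0, -4]
R3 ← R3 − (2)·R1: [0, 2, -2, 1, 0, -1]
R4 ← R4 + R1: [0, 2, -2, 1, 0, -1]
R3 ← R3 − (1/4)·R2: [0, 0, 0, 0, 0, 0]
R4 ← R4 − (1/4)·R2: [0, 0, 0, 0, 0, 0]
Echelon form has 2 nonzero rows, so rank(T) = 2.
The column space has dimension equal to the rank: 2.

2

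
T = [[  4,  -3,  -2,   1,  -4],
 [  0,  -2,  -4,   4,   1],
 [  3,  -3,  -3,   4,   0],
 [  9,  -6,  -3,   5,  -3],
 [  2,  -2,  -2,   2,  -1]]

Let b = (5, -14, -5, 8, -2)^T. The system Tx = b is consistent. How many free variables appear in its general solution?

2

Row reduce the augmented matrix [T | b].
R3 ← R3 − (3/4)·R1: [0, -3/4, -3/2, 13/4, 3, -35/4]
R4 ← R4 − (9/4)·R1: [0, 3/4, 3/2, 11/4, 6, -13/4]
R5 ← R5 − (1/2)·R1: [0, -1/2, -1, 3/2, 1, -9/2]
R3 ← R3 − (3/8)·R2: [0, 0, 0, 7/4, 21/8, -7/2]
R4 ← R4 + (3/8)·R2: [0, 0, 0, 17/4, 51/8, -17/2]
R5 ← R5 − (1/4)·R2: [0, 0, 0, 1/2, 3/4, -1]
R4 ← R4 − (17/7)·R3: [0, 0, 0, 0, 0, 0]
R5 ← R5 − (2/7)·R3: [0, 0, 0, 0, 0, 0]
The echelon form has 3 nonzero rows, and every pivot lies in the first 5 columns, so rank(T) = rank([T|b]) = 3.
The system is consistent.
Free variables = (unknowns) − (rank) = 5 − 3 = 2.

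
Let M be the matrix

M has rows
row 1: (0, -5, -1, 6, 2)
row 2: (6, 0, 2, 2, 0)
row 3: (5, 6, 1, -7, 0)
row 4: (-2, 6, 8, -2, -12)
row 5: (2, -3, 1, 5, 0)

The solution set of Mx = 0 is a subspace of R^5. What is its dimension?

2

Row reduce to echelon form.
Swap R1 ↔ R2
R3 ← R3 − (5/6)·R1: [0, 6, -2/3, -26/3, 0]
R4 ← R4 + (1/3)·R1: [0, 6, 26/3, -4/3, -12]
R5 ← R5 − (1/3)·R1: [0, -3, 1/3, 13/3, 0]
R3 ← R3 + (6/5)·R2: [0, 0, -28/15, -22/15, 12/5]
R4 ← R4 + (6/5)·R2: [0, 0, 112/15, 88/15, -48/5]
R5 ← R5 − (3/5)·R2: [0, 0, 14/15, 11/15, -6/5]
R4 ← R4 + (4)·R3: [0, 0, 0, 0, 0]
R5 ← R5 + (1/2)·R3: [0, 0, 0, 0, 0]
3 nonzero rows, so rank(M) = 3.
M has 5 columns; by rank–nullity, nullity = 5 − 3 = 2.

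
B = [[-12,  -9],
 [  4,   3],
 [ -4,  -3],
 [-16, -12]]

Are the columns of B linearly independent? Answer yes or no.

no

Row reduce B to echelon form.
R2 ← R2 + (1/3)·R1: [0, 0]
R3 ← R3 − (1/3)·R1: [0, 0]
R4 ← R4 − (4/3)·R1: [0, 0]
1 pivot among 2 columns.
Only 1 < 2 pivot columns, so the columns are linearly dependent.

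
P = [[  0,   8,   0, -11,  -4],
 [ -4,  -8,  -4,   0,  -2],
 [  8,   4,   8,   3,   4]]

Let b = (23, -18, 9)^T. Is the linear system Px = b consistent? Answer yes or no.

Row reduce the augmented matrix [P | b].
Swap R1 ↔ R2
R3 ← R3 + (2)·R1: [0, -12, 0, 3, 0, -27]
R3 ← R3 + (3/2)·R2: [0, 0, 0, -27/2, -6, 15/2]
The echelon form has 3 nonzero rows, and every pivot lies in the first 5 columns, so rank(P) = rank([P|b]) = 3.
The system is consistent.

yes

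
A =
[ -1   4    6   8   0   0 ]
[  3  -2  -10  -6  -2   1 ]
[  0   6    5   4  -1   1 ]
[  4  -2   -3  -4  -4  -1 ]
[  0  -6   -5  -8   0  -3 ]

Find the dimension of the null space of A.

Row reduce to echelon form.
R2 ← R2 + (3)·R1: [0, 10, 8, 18, -2, 1]
R4 ← R4 + (4)·R1: [0, 14, 21, 28, -4, -1]
R3 ← R3 − (3/5)·R2: [0, 0, 1/5, -34/5, 1/5, 2/5]
R4 ← R4 − (7/5)·R2: [0, 0, 49/5, 14/5, -6/5, -12/5]
R5 ← R5 + (3/5)·R2: [0, 0, -1/5, 14/5, -6/5, -12/5]
R4 ← R4 − (49)·R3: [0, 0, 0, 336, -11, -22]
R5 ← R5 + R3: [0, 0, 0, -4, -1, -2]
R5 ← R5 + (1/84)·R4: [0, 0, 0, 0, -95/84, -95/42]
5 nonzero rows, so rank(A) = 5.
A has 6 columns; by rank–nullity, nullity = 6 − 5 = 1.

1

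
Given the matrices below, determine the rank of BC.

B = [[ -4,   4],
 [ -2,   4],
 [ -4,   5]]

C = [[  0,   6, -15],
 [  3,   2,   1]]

First compute BC:
[[ 12, -16,  64],
 [ 12,  -4,  34],
 [ 15, -14,  65]]
Now row reduce the product.
R2 ← R2 − R1: [0, 12, -30]
R3 ← R3 − (5/4)·R1: [0, 6, -15]
R3 ← R3 − (1/2)·R2: [0, 0, 0]
2 nonzero rows, so rank(BC) = 2.

2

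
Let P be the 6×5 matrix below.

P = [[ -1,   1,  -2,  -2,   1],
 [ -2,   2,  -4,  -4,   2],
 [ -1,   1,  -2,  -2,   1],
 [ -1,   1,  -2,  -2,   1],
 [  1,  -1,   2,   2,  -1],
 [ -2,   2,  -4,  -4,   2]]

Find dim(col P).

1

Row reduce to echelon form.
R2 ← R2 − (2)·R1: [0, 0, 0, 0, 0]
R3 ← R3 − R1: [0, 0, 0, 0, 0]
R4 ← R4 − R1: [0, 0, 0, 0, 0]
R5 ← R5 + R1: [0, 0, 0, 0, 0]
R6 ← R6 − (2)·R1: [0, 0, 0, 0, 0]
Echelon form has 1 nonzero row, so rank(P) = 1.
The column space has dimension equal to the rank: 1.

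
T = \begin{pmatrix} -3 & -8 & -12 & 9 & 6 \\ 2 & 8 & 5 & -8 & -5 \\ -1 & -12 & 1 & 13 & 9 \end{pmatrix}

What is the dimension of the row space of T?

Row reduce to echelon form.
R2 ← R2 + (2/3)·R1: [0, 8/3, -3, -2, -1]
R3 ← R3 − (1/3)·R1: [0, -28/3, 5, 10, 7]
R3 ← R3 + (7/2)·R2: [0, 0, -11/2, 3, 7/2]
Echelon form has 3 nonzero rows, so rank(T) = 3.
The row space has dimension equal to the rank: 3.

3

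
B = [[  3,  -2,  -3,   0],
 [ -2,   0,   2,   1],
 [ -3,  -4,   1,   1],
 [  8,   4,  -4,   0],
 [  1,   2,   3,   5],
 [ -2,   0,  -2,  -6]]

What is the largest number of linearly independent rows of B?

3

Row reduce to echelon form.
R2 ← R2 + (2/3)·R1: [0, -4/3, 0, 1]
R3 ← R3 + R1: [0, -6, -2, 1]
R4 ← R4 − (8/3)·R1: [0, 28/3, 4, 0]
R5 ← R5 − (1/3)·R1: [0, 8/3, 4, 5]
R6 ← R6 + (2/3)·R1: [0, -4/3, -4, -6]
R3 ← R3 − (9/2)·R2: [0, 0, -2, -7/2]
R4 ← R4 + (7)·R2: [0, 0, 4, 7]
R5 ← R5 + (2)·R2: [0, 0, 4, 7]
R6 ← R6 − R2: [0, 0, -4, -7]
R4 ← R4 + (2)·R3: [0, 0, 0, 0]
R5 ← R5 + (2)·R3: [0, 0, 0, 0]
R6 ← R6 − (2)·R3: [0, 0, 0, 0]
Echelon form has 3 nonzero rows, so rank(B) = 3.
The rank gives the maximum number of linearly independent rows: 3.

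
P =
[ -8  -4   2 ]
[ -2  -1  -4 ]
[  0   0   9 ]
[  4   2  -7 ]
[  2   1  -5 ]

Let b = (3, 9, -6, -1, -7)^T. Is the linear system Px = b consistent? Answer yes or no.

no

Row reduce the augmented matrix [P | b].
R2 ← R2 − (1/4)·R1: [0, 0, -9/2, 33/4]
R4 ← R4 + (1/2)·R1: [0, 0, -6, 1/2]
R5 ← R5 + (1/4)·R1: [0, 0, -9/2, -25/4]
R3 ← R3 + (2)·R2: [0, 0, 0, 21/2]
R4 ← R4 − (4/3)·R2: [0, 0, 0, -21/2]
R5 ← R5 − R2: [0, 0, 0, -29/2]
R4 ← R4 + R3: [0, 0, 0, 0]
R5 ← R5 + (29/21)·R3: [0, 0, 0, 0]
The echelon form has 3 nonzero rows; the last pivot sits in the augmented column, so rank(P) = 2 but rank([P|b]) = 3.
Since the ranks differ, the system is inconsistent.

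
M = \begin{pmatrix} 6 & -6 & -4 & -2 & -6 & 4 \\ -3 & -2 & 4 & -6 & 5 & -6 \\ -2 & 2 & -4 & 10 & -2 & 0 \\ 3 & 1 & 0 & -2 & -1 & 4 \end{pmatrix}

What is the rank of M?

4

Row reduce to echelon form.
R2 ← R2 + (1/2)·R1: [0, -5, 2, -7, 2, -4]
R3 ← R3 + (1/3)·R1: [0, 0, -16/3, 28/3, -4, 4/3]
R4 ← R4 − (1/2)·R1: [0, 4, 2, -1, 2, 2]
R4 ← R4 + (4/5)·R2: [0, 0, 18/5, -33/5, 18/5, -6/5]
R4 ← R4 + (27/40)·R3: [0, 0, 0, -3/10, 9/10, -3/10]
Echelon form has 4 nonzero rows, so rank(M) = 4.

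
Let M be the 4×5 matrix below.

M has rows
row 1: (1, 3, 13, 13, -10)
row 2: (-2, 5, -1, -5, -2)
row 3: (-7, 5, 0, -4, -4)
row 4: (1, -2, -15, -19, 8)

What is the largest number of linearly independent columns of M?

Row reduce to echelon form.
R2 ← R2 + (2)·R1: [0, 11, 25, 21, -22]
R3 ← R3 + (7)·R1: [0, 26, 91, 87, -74]
R4 ← R4 − R1: [0, -5, -28, -32, 18]
R3 ← R3 − (26/11)·R2: [0, 0, 351/11, 411/11, -22]
R4 ← R4 + (5/11)·R2: [0, 0, -183/11, -247/11, 8]
R4 ← R4 + (61/117)·R3: [0, 0, 0, -116/39, -406/117]
Echelon form has 4 nonzero rows, so rank(M) = 4.
The rank gives the maximum number of linearly independent columns: 4.

4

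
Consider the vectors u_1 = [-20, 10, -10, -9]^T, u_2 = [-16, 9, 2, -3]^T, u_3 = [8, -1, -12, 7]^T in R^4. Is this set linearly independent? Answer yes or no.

Form the matrix with these vectors as rows and row reduce.
R2 ← R2 − (4/5)·R1: [0, 1, 10, 21/5]
R3 ← R3 + (2/5)·R1: [0, 3, -16, 17/5]
R3 ← R3 − (3)·R2: [0, 0, -46, -46/5]
3 nonzero rows, so the 3 vectors span a space of dimension 3.
Since 3 = 3, the vectors are linearly independent.

yes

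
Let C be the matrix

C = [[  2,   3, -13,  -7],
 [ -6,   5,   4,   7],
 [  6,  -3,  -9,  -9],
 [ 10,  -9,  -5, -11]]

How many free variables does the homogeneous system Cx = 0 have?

2

Row reduce to echelon form.
R2 ← R2 + (3)·R1: [0, 14, -35, -14]
R3 ← R3 − (3)·R1: [0, -12, 30, 12]
R4 ← R4 − (5)·R1: [0, -24, 60, 24]
R3 ← R3 + (6/7)·R2: [0, 0, 0, 0]
R4 ← R4 + (12/7)·R2: [0, 0, 0, 0]
2 nonzero rows, so rank(C) = 2.
C has 4 columns; by rank–nullity, nullity = 4 − 2 = 2.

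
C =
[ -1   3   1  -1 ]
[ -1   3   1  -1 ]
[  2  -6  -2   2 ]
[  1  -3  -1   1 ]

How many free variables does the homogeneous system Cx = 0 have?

3

Row reduce to echelon form.
R2 ← R2 − R1: [0, 0, 0, 0]
R3 ← R3 + (2)·R1: [0, 0, 0, 0]
R4 ← R4 + R1: [0, 0, 0, 0]
1 nonzero row, so rank(C) = 1.
C has 4 columns; by rank–nullity, nullity = 4 − 1 = 3.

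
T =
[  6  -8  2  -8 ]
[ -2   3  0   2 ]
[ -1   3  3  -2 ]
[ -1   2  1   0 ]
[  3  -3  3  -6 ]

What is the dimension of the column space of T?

2

Row reduce to echelon form.
R2 ← R2 + (1/3)·R1: [0, 1/3, 2/3, -2/3]
R3 ← R3 + (1/6)·R1: [0, 5/3, 10/3, -10/3]
R4 ← R4 + (1/6)·R1: [0, 2/3, 4/3, -4/3]
R5 ← R5 − (1/2)·R1: [0, 1, 2, -2]
R3 ← R3 − (5)·R2: [0, 0, 0, 0]
R4 ← R4 − (2)·R2: [0, 0, 0, 0]
R5 ← R5 − (3)·R2: [0, 0, 0, 0]
Echelon form has 2 nonzero rows, so rank(T) = 2.
The column space has dimension equal to the rank: 2.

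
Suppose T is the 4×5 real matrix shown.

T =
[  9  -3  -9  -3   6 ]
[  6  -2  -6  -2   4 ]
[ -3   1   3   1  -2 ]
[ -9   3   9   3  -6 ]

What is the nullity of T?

4

Row reduce to echelon form.
R2 ← R2 − (2/3)·R1: [0, 0, 0, 0, 0]
R3 ← R3 + (1/3)·R1: [0, 0, 0, 0, 0]
R4 ← R4 + R1: [0, 0, 0, 0, 0]
1 nonzero row, so rank(T) = 1.
T has 5 columns; by rank–nullity, nullity = 5 − 1 = 4.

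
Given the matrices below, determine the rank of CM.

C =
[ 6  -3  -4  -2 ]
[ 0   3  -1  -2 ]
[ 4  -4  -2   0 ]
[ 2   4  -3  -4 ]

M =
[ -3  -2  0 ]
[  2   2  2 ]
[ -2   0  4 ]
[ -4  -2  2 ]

2

First compute CM:
[[ -8, -14, -26],
 [ 16,  10,  -2],
 [-16, -16, -16],
 [ 24,  12, -12]]
Now row reduce the product.
R2 ← R2 + (2)·R1: [0, -18, -54]
R3 ← R3 − (2)·R1: [0, 12, 36]
R4 ← R4 + (3)·R1: [0, -30, -90]
R3 ← R3 + (2/3)·R2: [0, 0, 0]
R4 ← R4 − (5/3)·R2: [0, 0, 0]
2 nonzero rows, so rank(CM) = 2.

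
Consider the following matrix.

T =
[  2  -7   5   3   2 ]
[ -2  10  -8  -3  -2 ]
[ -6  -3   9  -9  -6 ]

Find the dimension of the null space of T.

3

Row reduce to echelon form.
R2 ← R2 + R1: [0, 3, -3, 0, 0]
R3 ← R3 + (3)·R1: [0, -24, 24, 0, 0]
R3 ← R3 + (8)·R2: [0, 0, 0, 0, 0]
2 nonzero rows, so rank(T) = 2.
T has 5 columns; by rank–nullity, nullity = 5 − 2 = 3.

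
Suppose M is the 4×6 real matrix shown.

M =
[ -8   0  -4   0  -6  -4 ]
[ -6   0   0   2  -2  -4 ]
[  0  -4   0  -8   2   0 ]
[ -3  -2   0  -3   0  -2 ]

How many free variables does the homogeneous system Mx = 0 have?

3

Row reduce to echelon form.
R2 ← R2 − (3/4)·R1: [0, 0, 3, 2, 5/2, -1]
R4 ← R4 − (3/8)·R1: [0, -2, 3/2, -3, 9/4, -1/2]
Swap R2 ↔ R3
R4 ← R4 − (1/2)·R2: [0, 0, 3/2, 1, 5/4, -1/2]
R4 ← R4 − (1/2)·R3: [0, 0, 0, 0, 0, 0]
3 nonzero rows, so rank(M) = 3.
M has 6 columns; by rank–nullity, nullity = 6 − 3 = 3.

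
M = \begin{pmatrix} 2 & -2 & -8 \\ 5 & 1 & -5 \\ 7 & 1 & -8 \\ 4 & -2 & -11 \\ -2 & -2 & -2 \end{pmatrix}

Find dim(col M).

2

Row reduce to echelon form.
R2 ← R2 − (5/2)·R1: [0, 6, 15]
R3 ← R3 − (7/2)·R1: [0, 8, 20]
R4 ← R4 − (2)·R1: [0, 2, 5]
R5 ← R5 + R1: [0, -4, -10]
R3 ← R3 − (4/3)·R2: [0, 0, 0]
R4 ← R4 − (1/3)·R2: [0, 0, 0]
R5 ← R5 + (2/3)·R2: [0, 0, 0]
Echelon form has 2 nonzero rows, so rank(M) = 2.
The column space has dimension equal to the rank: 2.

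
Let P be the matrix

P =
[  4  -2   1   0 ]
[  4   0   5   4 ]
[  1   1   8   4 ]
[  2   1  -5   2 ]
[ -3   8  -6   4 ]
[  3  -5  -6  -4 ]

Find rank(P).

Row reduce to echelon form.
R2 ← R2 − R1: [0, 2, 4, 4]
R3 ← R3 − (1/4)·R1: [0, 3/2, 31/4, 4]
R4 ← R4 − (1/2)·R1: [0, 2, -11/2, 2]
R5 ← R5 + (3/4)·R1: [0, 13/2, -21/4, 4]
R6 ← R6 − (3/4)·R1: [0, -7/2, -27/4, -4]
R3 ← R3 − (3/4)·R2: [0, 0, 19/4, 1]
R4 ← R4 − R2: [0, 0, -19/2, -2]
R5 ← R5 − (13/4)·R2: [0, 0, -73/4, -9]
R6 ← R6 + (7/4)·R2: [0, 0, 1/4, 3]
R4 ← R4 + (2)·R3: [0, 0, 0, 0]
R5 ← R5 + (73/19)·R3: [0, 0, 0, -98/19]
R6 ← R6 − (1/19)·R3: [0, 0, 0, 56/19]
Swap R4 ↔ R5
R6 ← R6 + (4/7)·R4: [0, 0, 0, 0]
Echelon form has 4 nonzero rows, so rank(P) = 4.

4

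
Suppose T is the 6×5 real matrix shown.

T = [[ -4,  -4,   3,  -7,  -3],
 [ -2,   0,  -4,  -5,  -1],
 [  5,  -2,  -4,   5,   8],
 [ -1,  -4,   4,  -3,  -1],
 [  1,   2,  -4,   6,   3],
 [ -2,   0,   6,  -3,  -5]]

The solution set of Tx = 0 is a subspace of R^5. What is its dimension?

Row reduce to echelon form.
R2 ← R2 − (1/2)·R1: [0, 2, -11/2, -3/2, 1/2]
R3 ← R3 + (5/4)·R1: [0, -7, -1/4, -15/4, 17/4]
R4 ← R4 − (1/4)·R1: [0, -3, 13/4, -5/4, -1/4]
R5 ← R5 + (1/4)·R1: [0, 1, -13/4, 17/4, 9/4]
R6 ← R6 − (1/2)·R1: [0, 2, 9/2, 1/2, -7/2]
R3 ← R3 + (7/2)·R2: [0, 0, -39/2, -9, 6]
R4 ← R4 + (3/2)·R2: [0, 0, -5, -7/2, 1/2]
R5 ← R5 − (1/2)·R2: [0, 0, -1/2, 5, 2]
R6 ← R6 − R2: [0, 0, 10, 2, -4]
R4 ← R4 − (10/39)·R3: [0, 0, 0, -31/26, -27/26]
R5 ← R5 − (1/39)·R3: [0, 0, 0, 68/13, 24/13]
R6 ← R6 + (20/39)·R3: [0, 0, 0, -34/13, -12/13]
R5 ← R5 + (136/31)·R4: [0, 0, 0, 0, -84/31]
R6 ← R6 − (68/31)·R4: [0, 0, 0, 0, 42/31]
R6 ← R6 + (1/2)·R5: [0, 0, 0, 0, 0]
5 nonzero rows, so rank(T) = 5.
T has 5 columns; by rank–nullity, nullity = 5 − 5 = 0.

0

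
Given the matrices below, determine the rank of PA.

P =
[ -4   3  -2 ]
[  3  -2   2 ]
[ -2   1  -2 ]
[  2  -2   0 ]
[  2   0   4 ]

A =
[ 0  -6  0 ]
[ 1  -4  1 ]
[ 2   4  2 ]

First compute PA:
[[ -1,   4,  -1],
 [  2,  -2,   2],
 [ -3,   0,  -3],
 [ -2,  -4,  -2],
 [  8,   4,   8]]
Now row reduce the product.
R2 ← R2 + (2)·R1: [0, 6, 0]
R3 ← R3 − (3)·R1: [0, -12, 0]
R4 ← R4 − (2)·R1: [0, -12, 0]
R5 ← R5 + (8)·R1: [0, 36, 0]
R3 ← R3 + (2)·R2: [0, 0, 0]
R4 ← R4 + (2)·R2: [0, 0, 0]
R5 ← R5 − (6)·R2: [0, 0, 0]
2 nonzero rows, so rank(PA) = 2.

2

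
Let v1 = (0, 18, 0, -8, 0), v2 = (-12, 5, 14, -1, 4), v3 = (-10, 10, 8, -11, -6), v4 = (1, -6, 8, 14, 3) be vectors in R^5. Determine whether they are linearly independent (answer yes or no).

Form the matrix with these vectors as rows and row reduce.
Swap R1 ↔ R2
R3 ← R3 − (5/6)·R1: [0, 35/6, -11/3, -61/6, -28/3]
R4 ← R4 + (1/12)·R1: [0, -67/12, 55/6, 167/12, 10/3]
R3 ← R3 − (35/108)·R2: [0, 0, -11/3, -409/54, -28/3]
R4 ← R4 + (67/216)·R2: [0, 0, 55/6, 1235/108, 10/3]
R4 ← R4 + (5/2)·R3: [0, 0, 0, -15/2, -20]
4 nonzero rows, so the 4 vectors span a space of dimension 4.
Since 4 = 4, the vectors are linearly independent.

yes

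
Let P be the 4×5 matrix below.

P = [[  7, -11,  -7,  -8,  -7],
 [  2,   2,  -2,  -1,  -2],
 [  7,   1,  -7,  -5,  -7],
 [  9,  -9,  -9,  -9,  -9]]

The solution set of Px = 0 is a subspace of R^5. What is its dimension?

Row reduce to echelon form.
R2 ← R2 − (2/7)·R1: [0, 36/7, 0, 9/7, 0]
R3 ← R3 − R1: [0, 12, 0, 3, 0]
R4 ← R4 − (9/7)·R1: [0, 36/7, 0, 9/7, 0]
R3 ← R3 − (7/3)·R2: [0, 0, 0, 0, 0]
R4 ← R4 − R2: [0, 0, 0, 0, 0]
2 nonzero rows, so rank(P) = 2.
P has 5 columns; by rank–nullity, nullity = 5 − 2 = 3.

3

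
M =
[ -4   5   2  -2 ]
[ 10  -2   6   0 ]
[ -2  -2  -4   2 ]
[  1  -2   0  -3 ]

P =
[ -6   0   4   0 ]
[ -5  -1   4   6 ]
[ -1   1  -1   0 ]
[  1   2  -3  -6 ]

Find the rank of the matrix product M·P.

First compute MP:
[[ -5,  -7,   8,  42],
 [-56,   8,  26, -12],
 [ 28,   2, -18, -24],
 [  1,  -4,   5,   6]]
Now row reduce the product.
R2 ← R2 − (56/5)·R1: [0, 432/5, -318/5, -2412/5]
R3 ← R3 + (28/5)·R1: [0, -186/5, 134/5, 1056/5]
R4 ← R4 + (1/5)·R1: [0, -27/5, 33/5, 72/5]
R3 ← R3 + (31/72)·R2: [0, 0, -7/12, 7/2]
R4 ← R4 + (1/16)·R2: [0, 0, 21/8, -63/4]
R4 ← R4 + (9/2)·R3: [0, 0, 0, 0]
3 nonzero rows, so rank(MP) = 3.

3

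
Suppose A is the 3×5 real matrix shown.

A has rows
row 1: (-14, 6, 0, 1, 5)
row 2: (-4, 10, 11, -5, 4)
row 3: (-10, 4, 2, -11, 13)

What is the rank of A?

3

Row reduce to echelon form.
R2 ← R2 − (2/7)·R1: [0, 58/7, 11, -37/7, 18/7]
R3 ← R3 − (5/7)·R1: [0, -2/7, 2, -82/7, 66/7]
R3 ← R3 + (1/29)·R2: [0, 0, 69/29, -345/29, 276/29]
Echelon form has 3 nonzero rows, so rank(A) = 3.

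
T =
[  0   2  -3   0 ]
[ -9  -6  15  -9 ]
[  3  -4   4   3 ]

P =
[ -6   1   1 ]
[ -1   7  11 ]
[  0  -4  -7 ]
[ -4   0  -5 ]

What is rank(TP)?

2

First compute TP:
[[ -2,  26,  43],
 [ 96, -111, -135],
 [-26, -41, -84]]
Now row reduce the product.
R2 ← R2 + (48)·R1: [0, 1137, 1929]
R3 ← R3 − (13)·R1: [0, -379, -643]
R3 ← R3 + (1/3)·R2: [0, 0, 0]
2 nonzero rows, so rank(TP) = 2.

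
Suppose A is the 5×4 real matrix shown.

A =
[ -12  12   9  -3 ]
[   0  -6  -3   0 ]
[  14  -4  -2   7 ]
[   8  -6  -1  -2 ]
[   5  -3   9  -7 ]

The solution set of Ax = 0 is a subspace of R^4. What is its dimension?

Row reduce to echelon form.
R3 ← R3 + (7/6)·R1: [0, 10, 17/2, 7/2]
R4 ← R4 + (2/3)·R1: [0, 2, 5, -4]
R5 ← R5 + (5/12)·R1: [0, 2, 51/4, -33/4]
R3 ← R3 + (5/3)·R2: [0, 0, 7/2, 7/2]
R4 ← R4 + (1/3)·R2: [0, 0, 4, -4]
R5 ← R5 + (1/3)·R2: [0, 0, 47/4, -33/4]
R4 ← R4 − (8/7)·R3: [0, 0, 0, -8]
R5 ← R5 − (47/14)·R3: [0, 0, 0, -20]
R5 ← R5 − (5/2)·R4: [0, 0, 0, 0]
4 nonzero rows, so rank(A) = 4.
A has 4 columns; by rank–nullity, nullity = 4 − 4 = 0.

0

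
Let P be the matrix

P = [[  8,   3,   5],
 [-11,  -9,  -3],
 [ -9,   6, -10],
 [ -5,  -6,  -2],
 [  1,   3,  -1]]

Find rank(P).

Row reduce to echelon form.
R2 ← R2 + (11/8)·R1: [0, -39/8, 31/8]
R3 ← R3 + (9/8)·R1: [0, 75/8, -35/8]
R4 ← R4 + (5/8)·R1: [0, -33/8, 9/8]
R5 ← R5 − (1/8)·R1: [0, 21/8, -13/8]
R3 ← R3 + (25/13)·R2: [0, 0, 40/13]
R4 ← R4 − (11/13)·R2: [0, 0, -28/13]
R5 ← R5 + (7/13)·R2: [0, 0, 6/13]
R4 ← R4 + (7/10)·R3: [0, 0, 0]
R5 ← R5 − (3/20)·R3: [0, 0, 0]
Echelon form has 3 nonzero rows, so rank(P) = 3.

3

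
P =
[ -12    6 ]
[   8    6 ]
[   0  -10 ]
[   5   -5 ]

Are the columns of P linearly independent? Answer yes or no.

yes

Row reduce P to echelon form.
R2 ← R2 + (2/3)·R1: [0, 10]
R4 ← R4 + (5/12)·R1: [0, -5/2]
R3 ← R3 + R2: [0, 0]
R4 ← R4 + (1/4)·R2: [0, 0]
2 pivots among 2 columns.
Every column is a pivot column, so the columns are linearly independent.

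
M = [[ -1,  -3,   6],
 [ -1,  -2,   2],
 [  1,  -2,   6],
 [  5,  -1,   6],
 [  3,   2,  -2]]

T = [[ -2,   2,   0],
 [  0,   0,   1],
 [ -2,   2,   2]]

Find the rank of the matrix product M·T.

First compute MT:
[[-10,  10,   9],
 [ -2,   2,   2],
 [-14,  14,  10],
 [-22,  22,  11],
 [ -2,   2,  -2]]
Now row reduce the product.
R2 ← R2 − (1/5)·R1: [0, 0, 1/5]
R3 ← R3 − (7/5)·R1: [0, 0, -13/5]
R4 ← R4 − (11/5)·R1: [0, 0, -44/5]
R5 ← R5 − (1/5)·R1: [0, 0, -19/5]
R3 ← R3 + (13)·R2: [0, 0, 0]
R4 ← R4 + (44)·R2: [0, 0, 0]
R5 ← R5 + (19)·R2: [0, 0, 0]
2 nonzero rows, so rank(MT) = 2.

2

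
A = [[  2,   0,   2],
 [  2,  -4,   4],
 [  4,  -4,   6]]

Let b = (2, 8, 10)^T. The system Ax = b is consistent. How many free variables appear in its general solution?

1

Row reduce the augmented matrix [A | b].
R2 ← R2 − R1: [0, -4, 2, 6]
R3 ← R3 − (2)·R1: [0, -4, 2, 6]
R3 ← R3 − R2: [0, 0, 0, 0]
The echelon form has 2 nonzero rows, and every pivot lies in the first 3 columns, so rank(A) = rank([A|b]) = 2.
The system is consistent.
Free variables = (unknowns) − (rank) = 3 − 2 = 1.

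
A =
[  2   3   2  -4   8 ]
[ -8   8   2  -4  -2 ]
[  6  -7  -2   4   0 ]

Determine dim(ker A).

3

Row reduce to echelon form.
R2 ← R2 + (4)·R1: [0, 20, 10, -20, 30]
R3 ← R3 − (3)·R1: [0, -16, -8, 16, -24]
R3 ← R3 + (4/5)·R2: [0, 0, 0, 0, 0]
2 nonzero rows, so rank(A) = 2.
A has 5 columns; by rank–nullity, nullity = 5 − 2 = 3.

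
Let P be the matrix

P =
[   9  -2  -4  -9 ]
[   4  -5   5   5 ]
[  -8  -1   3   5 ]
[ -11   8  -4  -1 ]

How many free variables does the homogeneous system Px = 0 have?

Row reduce to echelon form.
R2 ← R2 − (4/9)·R1: [0, -37/9, 61/9, 9]
R3 ← R3 + (8/9)·R1: [0, -25/9, -5/9, -3]
R4 ← R4 + (11/9)·R1: [0, 50/9, -80/9, -12]
R3 ← R3 − (25/37)·R2: [0, 0, -190/37, -336/37]
R4 ← R4 + (50/37)·R2: [0, 0, 10/37, 6/37]
R4 ← R4 + (1/19)·R3: [0, 0, 0, -6/19]
4 nonzero rows, so rank(P) = 4.
P has 4 columns; by rank–nullity, nullity = 4 − 4 = 0.

0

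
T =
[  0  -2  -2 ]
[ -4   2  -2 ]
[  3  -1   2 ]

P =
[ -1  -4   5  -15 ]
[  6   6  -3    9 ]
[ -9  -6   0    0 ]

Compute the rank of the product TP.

First compute TP:
[[  6,   0,   6, -18],
 [ 34,  40, -26,  78],
 [-27, -30,  18, -54]]
Now row reduce the product.
R2 ← R2 − (17/3)·R1: [0, 40, -60, 180]
R3 ← R3 + (9/2)·R1: [0, -30, 45, -135]
R3 ← R3 + (3/4)·R2: [0, 0, 0, 0]
2 nonzero rows, so rank(TP) = 2.

2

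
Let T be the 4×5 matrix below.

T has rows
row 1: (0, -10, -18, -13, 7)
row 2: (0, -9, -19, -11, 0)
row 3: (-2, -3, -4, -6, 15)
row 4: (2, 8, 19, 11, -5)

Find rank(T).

3

Row reduce to echelon form.
Swap R1 ↔ R3
R4 ← R4 + R1: [0, 5, 15, 5, 10]
R3 ← R3 − (10/9)·R2: [0, 0, 28/9, -7/9, 7]
R4 ← R4 + (5/9)·R2: [0, 0, 40/9, -10/9, 10]
R4 ← R4 − (10/7)·R3: [0, 0, 0, 0, 0]
Echelon form has 3 nonzero rows, so rank(T) = 3.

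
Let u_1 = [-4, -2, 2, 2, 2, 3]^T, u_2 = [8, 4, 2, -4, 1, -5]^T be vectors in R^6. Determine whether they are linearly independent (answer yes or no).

yes

Form the matrix with these vectors as rows and row reduce.
R2 ← R2 + (2)·R1: [0, 0, 6, 0, 5, 1]
2 nonzero rows, so the 2 vectors span a space of dimension 2.
Since 2 = 2, the vectors are linearly independent.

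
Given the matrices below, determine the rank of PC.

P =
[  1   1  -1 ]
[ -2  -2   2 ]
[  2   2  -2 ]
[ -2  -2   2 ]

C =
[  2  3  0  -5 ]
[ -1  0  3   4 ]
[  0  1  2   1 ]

1

First compute PC:
[[  1,   2,   1,  -2],
 [ -2,  -4,  -2,   4],
 [  2,   4,   2,  -4],
 [ -2,  -4,  -2,   4]]
Now row reduce the product.
R2 ← R2 + (2)·R1: [0, 0, 0, 0]
R3 ← R3 − (2)·R1: [0, 0, 0, 0]
R4 ← R4 + (2)·R1: [0, 0, 0, 0]
1 nonzero row, so rank(PC) = 1.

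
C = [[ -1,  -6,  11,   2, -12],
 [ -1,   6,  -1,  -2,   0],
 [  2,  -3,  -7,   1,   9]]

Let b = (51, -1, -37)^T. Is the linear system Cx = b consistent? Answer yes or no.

Row reduce the augmented matrix [C | b].
R2 ← R2 − R1: [0, 12, -12, -4, 12, -52]
R3 ← R3 + (2)·R1: [0, -15, 15, 5, -15, 65]
R3 ← R3 + (5/4)·R2: [0, 0, 0, 0, 0, 0]
The echelon form has 2 nonzero rows, and every pivot lies in the first 5 columns, so rank(C) = rank([C|b]) = 2.
The system is consistent.

yes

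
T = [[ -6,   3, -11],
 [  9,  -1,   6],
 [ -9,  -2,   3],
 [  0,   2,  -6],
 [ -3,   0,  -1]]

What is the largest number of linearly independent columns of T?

Row reduce to echelon form.
R2 ← R2 + (3/2)·R1: [0, 7/2, -21/2]
R3 ← R3 − (3/2)·R1: [0, -13/2, 39/2]
R5 ← R5 − (1/2)·R1: [0, -3/2, 9/2]
R3 ← R3 + (13/7)·R2: [0, 0, 0]
R4 ← R4 − (4/7)·R2: [0, 0, 0]
R5 ← R5 + (3/7)·R2: [0, 0, 0]
Echelon form has 2 nonzero rows, so rank(T) = 2.
The rank gives the maximum number of linearly independent columns: 2.

2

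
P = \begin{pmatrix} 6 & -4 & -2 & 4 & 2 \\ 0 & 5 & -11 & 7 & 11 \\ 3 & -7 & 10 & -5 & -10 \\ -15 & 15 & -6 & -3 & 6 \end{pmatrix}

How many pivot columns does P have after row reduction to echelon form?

Row reduce to echelon form.
R3 ← R3 − (1/2)·R1: [0, -5, 11, -7, -11]
R4 ← R4 + (5/2)·R1: [0, 5, -11, 7, 11]
R3 ← R3 + R2: [0, 0, 0, 0, 0]
R4 ← R4 − R2: [0, 0, 0, 0, 0]
Echelon form has 2 nonzero rows, so rank(P) = 2.
Each nonzero row contributes one pivot column: 2 pivot columns.

2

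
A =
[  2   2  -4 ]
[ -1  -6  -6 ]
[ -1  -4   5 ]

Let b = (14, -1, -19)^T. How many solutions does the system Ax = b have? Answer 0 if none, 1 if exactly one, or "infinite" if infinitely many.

Row reduce the augmented matrix [A | b].
R2 ← R2 + (1/2)·R1: [0, -5, -8, 6]
R3 ← R3 + (1/2)·R1: [0, -3, 3, -12]
R3 ← R3 − (3/5)·R2: [0, 0, 39/5, -78/5]
The echelon form has 3 nonzero rows, and every pivot lies in the first 3 columns, so rank(A) = rank([A|b]) = 3.
The system is consistent.
rank = 3 = number of unknowns, so the solution is unique.

1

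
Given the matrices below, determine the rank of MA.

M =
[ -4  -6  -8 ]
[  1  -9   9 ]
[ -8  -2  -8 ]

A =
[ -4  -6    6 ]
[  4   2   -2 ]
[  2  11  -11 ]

First compute MA:
[[-24, -76,  76],
 [-22,  75, -75],
 [  8, -44,  44]]
Now row reduce the product.
R2 ← R2 − (11/12)·R1: [0, 434/3, -434/3]
R3 ← R3 + (1/3)·R1: [0, -208/3, 208/3]
R3 ← R3 + (104/217)·R2: [0, 0, 0]
2 nonzero rows, so rank(MA) = 2.

2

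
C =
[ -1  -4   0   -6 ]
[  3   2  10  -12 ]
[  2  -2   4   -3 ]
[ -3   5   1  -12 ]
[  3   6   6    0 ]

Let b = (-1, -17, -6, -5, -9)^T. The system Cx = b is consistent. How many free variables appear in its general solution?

Row reduce the augmented matrix [C | b].
R2 ← R2 + (3)·R1: [0, -10, 10, -30, -20]
R3 ← R3 + (2)·R1: [0, -10, 4, -15, -8]
R4 ← R4 − (3)·R1: [0, 17, 1, 6, -2]
R5 ← R5 + (3)·R1: [0, -6, 6, -18, -12]
R3 ← R3 − R2: [0, 0, -6, 15, 12]
R4 ← R4 + (17/10)·R2: [0, 0, 18, -45, -36]
R5 ← R5 − (3/5)·R2: [0, 0, 0, 0, 0]
R4 ← R4 + (3)·R3: [0, 0, 0, 0, 0]
The echelon form has 3 nonzero rows, and every pivot lies in the first 4 columns, so rank(C) = rank([C|b]) = 3.
The system is consistent.
Free variables = (unknowns) − (rank) = 4 − 3 = 1.

1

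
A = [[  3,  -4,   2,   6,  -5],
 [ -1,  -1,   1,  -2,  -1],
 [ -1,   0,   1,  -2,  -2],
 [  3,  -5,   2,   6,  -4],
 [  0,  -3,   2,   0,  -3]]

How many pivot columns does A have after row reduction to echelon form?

Row reduce to echelon form.
R2 ← R2 + (1/3)·R1: [0, -7/3, 5/3, 0, -8/3]
R3 ← R3 + (1/3)·R1: [0, -4/3, 5/3, 0, -11/3]
R4 ← R4 − R1: [0, -1, 0, 0, 1]
R3 ← R3 − (4/7)·R2: [0, 0, 5/7, 0, -15/7]
R4 ← R4 − (3/7)·R2: [0, 0, -5/7, 0, 15/7]
R5 ← R5 − (9/7)·R2: [0, 0, -1/7, 0, 3/7]
R4 ← R4 + R3: [0, 0, 0, 0, 0]
R5 ← R5 + (1/5)·R3: [0, 0, 0, 0, 0]
Echelon form has 3 nonzero rows, so rank(A) = 3.
Each nonzero row contributes one pivot column: 3 pivot columns.

3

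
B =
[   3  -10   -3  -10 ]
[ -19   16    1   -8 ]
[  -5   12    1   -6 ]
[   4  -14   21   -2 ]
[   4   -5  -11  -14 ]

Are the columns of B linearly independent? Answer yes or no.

yes

Row reduce B to echelon form.
R2 ← R2 + (19/3)·R1: [0, -142/3, -18, -214/3]
R3 ← R3 + (5/3)·R1: [0, -14/3, -4, -68/3]
R4 ← R4 − (4/3)·R1: [0, -2/3, 25, 34/3]
R5 ← R5 − (4/3)·R1: [0, 25/3, -7, -2/3]
R3 ← R3 − (7/71)·R2: [0, 0, -158/71, -1110/71]
R4 ← R4 − (1/71)·R2: [0, 0, 1793/71, 876/71]
R5 ← R5 + (25/142)·R2: [0, 0, -722/71, -939/71]
R4 ← R4 + (1793/158)·R3: [0, 0, 0, -13041/79]
R5 ← R5 − (361/79)·R3: [0, 0, 0, 4599/79]
R5 ← R5 + (73/207)·R4: [0, 0, 0, 0]
4 pivots among 4 columns.
Every column is a pivot column, so the columns are linearly independent.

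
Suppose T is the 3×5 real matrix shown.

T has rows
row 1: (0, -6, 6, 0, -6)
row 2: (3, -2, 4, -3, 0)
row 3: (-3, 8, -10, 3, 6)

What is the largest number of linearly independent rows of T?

Row reduce to echelon form.
Swap R1 ↔ R2
R3 ← R3 + R1: [0, 6, -6, 0, 6]
R3 ← R3 + R2: [0, 0, 0, 0, 0]
Echelon form has 2 nonzero rows, so rank(T) = 2.
The rank gives the maximum number of linearly independent rows: 2.

2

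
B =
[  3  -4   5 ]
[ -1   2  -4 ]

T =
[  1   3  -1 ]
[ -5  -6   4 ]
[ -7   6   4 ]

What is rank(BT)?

2

First compute BT:
[[-12,  63,   1],
 [ 17, -39,  -7]]
Now row reduce the product.
R2 ← R2 + (17/12)·R1: [0, 201/4, -67/12]
2 nonzero rows, so rank(BT) = 2.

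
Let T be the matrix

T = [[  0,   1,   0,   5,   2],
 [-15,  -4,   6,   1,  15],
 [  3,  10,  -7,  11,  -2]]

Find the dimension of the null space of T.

Row reduce to echelon form.
Swap R1 ↔ R2
R3 ← R3 + (1/5)·R1: [0, 46/5, -29/5, 56/5, 1]
R3 ← R3 − (46/5)·R2: [0, 0, -29/5, -174/5, -87/5]
3 nonzero rows, so rank(T) = 3.
T has 5 columns; by rank–nullity, nullity = 5 − 3 = 2.

2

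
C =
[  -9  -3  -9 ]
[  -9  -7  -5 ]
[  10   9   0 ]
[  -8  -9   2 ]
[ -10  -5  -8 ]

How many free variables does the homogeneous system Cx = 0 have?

Row reduce to echelon form.
R2 ← R2 − R1: [0, -4, 4]
R3 ← R3 + (10/9)·R1: [0, 17/3, -10]
R4 ← R4 − (8/9)·R1: [0, -19/3, 10]
R5 ← R5 − (10/9)·R1: [0, -5/3, 2]
R3 ← R3 + (17/12)·R2: [0, 0, -13/3]
R4 ← R4 − (19/12)·R2: [0, 0, 11/3]
R5 ← R5 − (5/12)·R2: [0, 0, 1/3]
R4 ← R4 + (11/13)·R3: [0, 0, 0]
R5 ← R5 + (1/13)·R3: [0, 0, 0]
3 nonzero rows, so rank(C) = 3.
C has 3 columns; by rank–nullity, nullity = 3 − 3 = 0.

0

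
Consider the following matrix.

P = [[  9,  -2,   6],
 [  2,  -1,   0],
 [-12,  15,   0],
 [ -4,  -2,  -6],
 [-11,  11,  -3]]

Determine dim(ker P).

0

Row reduce to echelon form.
R2 ← R2 − (2/9)·R1: [0, -5/9, -4/3]
R3 ← R3 + (4/3)·R1: [0, 37/3, 8]
R4 ← R4 + (4/9)·R1: [0, -26/9, -10/3]
R5 ← R5 + (11/9)·R1: [0, 77/9, 13/3]
R3 ← R3 + (111/5)·R2: [0, 0, -108/5]
R4 ← R4 − (26/5)·R2: [0, 0, 18/5]
R5 ← R5 + (77/5)·R2: [0, 0, -81/5]
R4 ← R4 + (1/6)·R3: [0, 0, 0]
R5 ← R5 − (3/4)·R3: [0, 0, 0]
3 nonzero rows, so rank(P) = 3.
P has 3 columns; by rank–nullity, nullity = 3 − 3 = 0.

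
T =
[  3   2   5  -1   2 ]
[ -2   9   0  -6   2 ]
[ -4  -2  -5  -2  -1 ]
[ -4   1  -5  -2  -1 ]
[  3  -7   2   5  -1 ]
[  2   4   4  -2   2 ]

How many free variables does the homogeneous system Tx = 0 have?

2

Row reduce to echelon form.
R2 ← R2 + (2/3)·R1: [0, 31/3, 10/3, -20/3, 10/3]
R3 ← R3 + (4/3)·R1: [0, 2/3, 5/3, -10/3, 5/3]
R4 ← R4 + (4/3)·R1: [0, 11/3, 5/3, -10/3, 5/3]
R5 ← R5 − R1: [0, -9, -3, 6, -3]
R6 ← R6 − (2/3)·R1: [0, 8/3, 2/3, -4/3, 2/3]
R3 ← R3 − (2/31)·R2: [0, 0, 45/31, -90/31, 45/31]
R4 ← R4 − (11/31)·R2: [0, 0, 15/31, -30/31, 15/31]
R5 ← R5 + (27/31)·R2: [0, 0, -3/31, 6/31, -3/31]
R6 ← R6 − (8/31)·R2: [0, 0, -6/31, 12/31, -6/31]
R4 ← R4 − (1/3)·R3: [0, 0, 0, 0, 0]
R5 ← R5 + (1/15)·R3: [0, 0, 0, 0, 0]
R6 ← R6 + (2/15)·R3: [0, 0, 0, 0, 0]
3 nonzero rows, so rank(T) = 3.
T has 5 columns; by rank–nullity, nullity = 5 − 3 = 2.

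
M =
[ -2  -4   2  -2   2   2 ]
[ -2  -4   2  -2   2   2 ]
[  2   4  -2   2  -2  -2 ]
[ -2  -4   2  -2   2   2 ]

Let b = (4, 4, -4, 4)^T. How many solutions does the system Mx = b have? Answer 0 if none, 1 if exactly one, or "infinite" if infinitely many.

Row reduce the augmented matrix [M | b].
R2 ← R2 − R1: [0, 0, 0, 0, 0, 0, 0]
R3 ← R3 + R1: [0, 0, 0, 0, 0, 0, 0]
R4 ← R4 − R1: [0, 0, 0, 0, 0, 0, 0]
The echelon form has 1 nonzero rows, and every pivot lies in the first 6 columns, so rank(M) = rank([M|b]) = 1.
The system is consistent.
rank = 1 < 6 unknowns, so there are infinitely many solutions.

infinite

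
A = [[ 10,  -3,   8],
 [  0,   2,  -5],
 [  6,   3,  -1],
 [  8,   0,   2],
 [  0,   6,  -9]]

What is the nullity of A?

Row reduce to echelon form.
R3 ← R3 − (3/5)·R1: [0, 24/5, -29/5]
R4 ← R4 − (4/5)·R1: [0, 12/5, -22/5]
R3 ← R3 − (12/5)·R2: [0, 0, 31/5]
R4 ← R4 − (6/5)·R2: [0, 0, 8/5]
R5 ← R5 − (3)·R2: [0, 0, 6]
R4 ← R4 − (8/31)·R3: [0, 0, 0]
R5 ← R5 − (30/31)·R3: [0, 0, 0]
3 nonzero rows, so rank(A) = 3.
A has 3 columns; by rank–nullity, nullity = 3 − 3 = 0.

0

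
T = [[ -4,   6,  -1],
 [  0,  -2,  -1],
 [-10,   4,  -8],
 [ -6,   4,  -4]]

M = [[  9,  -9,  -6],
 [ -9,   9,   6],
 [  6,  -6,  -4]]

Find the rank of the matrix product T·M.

First compute TM:
[[-96,  96,  64],
 [ 12, -12,  -8],
 [-174, 174, 116],
 [-114, 114,  76]]
Now row reduce the product.
R2 ← R2 + (1/8)·R1: [0, 0, 0]
R3 ← R3 − (29/16)·R1: [0, 0, 0]
R4 ← R4 − (19/16)·R1: [0, 0, 0]
1 nonzero row, so rank(TM) = 1.

1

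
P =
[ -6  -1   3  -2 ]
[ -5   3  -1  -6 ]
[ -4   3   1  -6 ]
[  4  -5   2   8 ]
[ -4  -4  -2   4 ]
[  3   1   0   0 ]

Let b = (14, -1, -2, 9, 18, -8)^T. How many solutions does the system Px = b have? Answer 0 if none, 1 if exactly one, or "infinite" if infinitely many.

infinite

Row reduce the augmented matrix [P | b].
R2 ← R2 − (5/6)·R1: [0, 23/6, -7/2, -13/3, -38/3]
R3 ← R3 − (2/3)·R1: [0, 11/3, -1, -14/3, -34/3]
R4 ← R4 + (2/3)·R1: [0, -17/3, 4, 20/3, 55/3]
R5 ← R5 − (2/3)·R1: [0, -10/3, -4, 16/3, 26/3]
R6 ← R6 + (1/2)·R1: [0, 1/2, 3/2, -1, -1]
R3 ← R3 − (22/23)·R2: [0, 0, 54/23, -12/23, 18/23]
R4 ← R4 + (34/23)·R2: [0, 0, -27/23, 6/23, -9/23]
R5 ← R5 + (20/23)·R2: [0, 0, -162/23, 36/23, -54/23]
R6 ← R6 − (3/23)·R2: [0, 0, 45/23, -10/23, 15/23]
R4 ← R4 + (1/2)·R3: [0, 0, 0, 0, 0]
R5 ← R5 + (3)·R3: [0, 0, 0, 0, 0]
R6 ← R6 − (5/6)·R3: [0, 0, 0, 0, 0]
The echelon form has 3 nonzero rows, and every pivot lies in the first 4 columns, so rank(P) = rank([P|b]) = 3.
The system is consistent.
rank = 3 < 4 unknowns, so there are infinitely many solutions.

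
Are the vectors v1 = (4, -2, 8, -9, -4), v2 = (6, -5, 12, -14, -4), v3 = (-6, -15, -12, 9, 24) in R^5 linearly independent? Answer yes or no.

no

Form the matrix with these vectors as rows and row reduce.
R2 ← R2 − (3/2)·R1: [0, -2, 0, -1/2, 2]
R3 ← R3 + (3/2)·R1: [0, -18, 0, -9/2, 18]
R3 ← R3 − (9)·R2: [0, 0, 0, 0, 0]
2 nonzero rows, so the 3 vectors span a space of dimension 2.
Since 2 < 3, the vectors are linearly dependent.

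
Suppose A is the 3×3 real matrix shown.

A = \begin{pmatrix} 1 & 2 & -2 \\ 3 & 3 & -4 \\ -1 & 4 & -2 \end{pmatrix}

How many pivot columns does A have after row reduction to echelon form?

2

Row reduce to echelon form.
R2 ← R2 − (3)·R1: [0, -3, 2]
R3 ← R3 + R1: [0, 6, -4]
R3 ← R3 + (2)·R2: [0, 0, 0]
Echelon form has 2 nonzero rows, so rank(A) = 2.
Each nonzero row contributes one pivot column: 2 pivot columns.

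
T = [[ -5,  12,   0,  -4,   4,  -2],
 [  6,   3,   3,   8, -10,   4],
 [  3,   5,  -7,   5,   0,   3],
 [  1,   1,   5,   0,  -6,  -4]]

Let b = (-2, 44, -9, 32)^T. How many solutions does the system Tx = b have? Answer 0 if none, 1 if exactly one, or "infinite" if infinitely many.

infinite

Row reduce the augmented matrix [T | b].
R2 ← R2 + (6/5)·R1: [0, 87/5, 3, 16/5, -26/5, 8/5, 208/5]
R3 ← R3 + (3/5)·R1: [0, 61/5, -7, 13/5, 12/5, 9/5, -51/5]
R4 ← R4 + (1/5)·R1: [0, 17/5, 5, -4/5, -26/5, -22/5, 158/5]
R3 ← R3 − (61/87)·R2: [0, 0, -264/29, 31/87, 526/87, 59/87, -3425/87]
R4 ← R4 − (17/87)·R2: [0, 0, 128/29, -124/87, -364/87, -410/87, 2042/87]
R4 ← R4 + (16/33)·R3: [0, 0, 0, -124/99, -124/99, -434/99, 434/99]
The echelon form has 4 nonzero rows, and every pivot lies in the first 6 columns, so rank(T) = rank([T|b]) = 4.
The system is consistent.
rank = 4 < 6 unknowns, so there are infinitely many solutions.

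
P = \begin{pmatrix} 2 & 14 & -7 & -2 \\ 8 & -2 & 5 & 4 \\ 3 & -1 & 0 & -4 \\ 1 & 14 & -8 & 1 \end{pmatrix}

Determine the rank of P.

Row reduce to echelon form.
R2 ← R2 − (4)·R1: [0, -58, 33, 12]
R3 ← R3 − (3/2)·R1: [0, -22, 21/2, -1]
R4 ← R4 − (1/2)·R1: [0, 7, -9/2, 2]
R3 ← R3 − (11/29)·R2: [0, 0, -117/58, -161/29]
R4 ← R4 + (7/58)·R2: [0, 0, -15/29, 100/29]
R4 ← R4 − (10/39)·R3: [0, 0, 0, 190/39]
Echelon form has 4 nonzero rows, so rank(P) = 4.

4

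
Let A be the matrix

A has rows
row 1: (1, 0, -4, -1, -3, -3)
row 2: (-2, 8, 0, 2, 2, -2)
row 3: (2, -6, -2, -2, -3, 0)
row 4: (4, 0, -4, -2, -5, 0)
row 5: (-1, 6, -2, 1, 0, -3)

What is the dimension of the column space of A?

Row reduce to echelon form.
R2 ← R2 + (2)·R1: [0, 8, -8, 0, -4, -8]
R3 ← R3 − (2)·R1: [0, -6, 6, 0, 3, 6]
R4 ← R4 − (4)·R1: [0, 0, 12, 2, 7, 12]
R5 ← R5 + R1: [0, 6, -6, 0, -3, -6]
R3 ← R3 + (3/4)·R2: [0, 0, 0, 0, 0, 0]
R5 ← R5 − (3/4)·R2: [0, 0, 0, 0, 0, 0]
Swap R3 ↔ R4
Echelon form has 3 nonzero rows, so rank(A) = 3.
The column space has dimension equal to the rank: 3.

3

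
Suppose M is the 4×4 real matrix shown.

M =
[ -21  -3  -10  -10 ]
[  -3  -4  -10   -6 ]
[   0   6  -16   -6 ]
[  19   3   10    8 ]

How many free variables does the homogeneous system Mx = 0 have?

0

Row reduce to echelon form.
R2 ← R2 − (1/7)·R1: [0, -25/7, -60/7, -32/7]
R4 ← R4 + (19/21)·R1: [0, 2/7, 20/21, -22/21]
R3 ← R3 + (42/25)·R2: [0, 0, -152/5, -342/25]
R4 ← R4 + (2/25)·R2: [0, 0, 4/15, -106/75]
R4 ← R4 + (1/114)·R3: [0, 0, 0, -23/15]
4 nonzero rows, so rank(M) = 4.
M has 4 columns; by rank–nullity, nullity = 4 − 4 = 0.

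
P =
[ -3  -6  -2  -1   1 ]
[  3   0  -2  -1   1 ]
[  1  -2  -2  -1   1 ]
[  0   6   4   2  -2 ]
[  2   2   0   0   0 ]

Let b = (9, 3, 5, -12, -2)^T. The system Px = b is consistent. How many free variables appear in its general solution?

3

Row reduce the augmented matrix [P | b].
R2 ← R2 + R1: [0, -6, -4, -2, 2, 12]
R3 ← R3 + (1/3)·R1: [0, -4, -8/3, -4/3, 4/3, 8]
R5 ← R5 + (2/3)·R1: [0, -2, -4/3, -2/3, 2/3, 4]
R3 ← R3 − (2/3)·R2: [0, 0, 0, 0, 0, 0]
R4 ← R4 + R2: [0, 0, 0, 0, 0, 0]
R5 ← R5 − (1/3)·R2: [0, 0, 0, 0, 0, 0]
The echelon form has 2 nonzero rows, and every pivot lies in the first 5 columns, so rank(P) = rank([P|b]) = 2.
The system is consistent.
Free variables = (unknowns) − (rank) = 5 − 2 = 3.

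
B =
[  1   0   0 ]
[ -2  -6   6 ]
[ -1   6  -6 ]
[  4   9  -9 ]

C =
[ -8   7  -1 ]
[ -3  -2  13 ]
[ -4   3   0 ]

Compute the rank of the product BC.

2

First compute BC:
[[ -8,   7,  -1],
 [ 10,  16, -76],
 [ 14, -37,  79],
 [-23, -17, 113]]
Now row reduce the product.
R2 ← R2 + (5/4)·R1: [0, 99/4, -309/4]
R3 ← R3 + (7/4)·R1: [0, -99/4, 309/4]
R4 ← R4 − (23/8)·R1: [0, -297/8, 927/8]
R3 ← R3 + R2: [0, 0, 0]
R4 ← R4 + (3/2)·R2: [0, 0, 0]
2 nonzero rows, so rank(BC) = 2.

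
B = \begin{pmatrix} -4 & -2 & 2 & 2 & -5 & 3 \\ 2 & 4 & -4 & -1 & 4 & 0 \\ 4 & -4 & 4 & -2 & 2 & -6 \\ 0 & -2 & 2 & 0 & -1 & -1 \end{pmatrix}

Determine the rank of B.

Row reduce to echelon form.
R2 ← R2 + (1/2)·R1: [0, 3, -3, 0, 3/2, 3/2]
R3 ← R3 + R1: [0, -6, 6, 0, -3, -3]
R3 ← R3 + (2)·R2: [0, 0, 0, 0, 0, 0]
R4 ← R4 + (2/3)·R2: [0, 0, 0, 0, 0, 0]
Echelon form has 2 nonzero rows, so rank(B) = 2.

2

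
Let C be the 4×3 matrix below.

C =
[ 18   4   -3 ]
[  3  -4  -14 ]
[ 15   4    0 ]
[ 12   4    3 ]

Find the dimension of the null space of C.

0

Row reduce to echelon form.
R2 ← R2 − (1/6)·R1: [0, -14/3, -27/2]
R3 ← R3 − (5/6)·R1: [0, 2/3, 5/2]
R4 ← R4 − (2/3)·R1: [0, 4/3, 5]
R3 ← R3 + (1/7)·R2: [0, 0, 4/7]
R4 ← R4 + (2/7)·R2: [0, 0, 8/7]
R4 ← R4 − (2)·R3: [0, 0, 0]
3 nonzero rows, so rank(C) = 3.
C has 3 columns; by rank–nullity, nullity = 3 − 3 = 0.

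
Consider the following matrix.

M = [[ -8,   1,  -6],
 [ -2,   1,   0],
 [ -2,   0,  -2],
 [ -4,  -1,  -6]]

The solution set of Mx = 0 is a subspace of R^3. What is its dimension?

Row reduce to echelon form.
R2 ← R2 − (1/4)·R1: [0, 3/4, 3/2]
R3 ← R3 − (1/4)·R1: [0, -1/4, -1/2]
R4 ← R4 − (1/2)·R1: [0, -3/2, -3]
R3 ← R3 + (1/3)·R2: [0, 0, 0]
R4 ← R4 + (2)·R2: [0, 0, 0]
2 nonzero rows, so rank(M) = 2.
M has 3 columns; by rank–nullity, nullity = 3 − 2 = 1.

1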